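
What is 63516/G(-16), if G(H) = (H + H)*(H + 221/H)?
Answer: 10586/159 ≈ 66.579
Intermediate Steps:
G(H) = 2*H*(H + 221/H) (G(H) = (2*H)*(H + 221/H) = 2*H*(H + 221/H))
63516/G(-16) = 63516/(442 + 2*(-16)**2) = 63516/(442 + 2*256) = 63516/(442 + 512) = 63516/954 = 63516*(1/954) = 10586/159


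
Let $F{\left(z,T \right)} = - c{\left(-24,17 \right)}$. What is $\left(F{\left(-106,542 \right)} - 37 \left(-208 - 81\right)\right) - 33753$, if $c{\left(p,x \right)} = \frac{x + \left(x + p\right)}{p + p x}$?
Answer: $- \frac{4980955}{216} \approx -23060.0$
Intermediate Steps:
$c{\left(p,x \right)} = \frac{p + 2 x}{p + p x}$ ($c{\left(p,x \right)} = \frac{x + \left(p + x\right)}{p + p x} = \frac{p + 2 x}{p + p x}$)
$F{\left(z,T \right)} = \frac{5}{216}$ ($F{\left(z,T \right)} = - \frac{-24 + 2 \cdot 17}{\left(-24\right) \left(1 + 17\right)} = - \frac{\left(-1\right) \left(-24 + 34\right)}{24 \cdot 18} = - \frac{\left(-1\right) 10}{24 \cdot 18} = \left(-1\right) \left(- \frac{5}{216}\right) = \frac{5}{216}$)
$\left(F{\left(-106,542 \right)} - 37 \left(-208 - 81\right)\right) - 33753 = \left(\frac{5}{216} - 37 \left(-208 - 81\right)\right) - 33753 = \left(\frac{5}{216} - -10693\right) - 33753 = \left(\frac{5}{216} + 10693\right) - 33753 = \frac{2309693}{216} - 33753 = - \frac{4980955}{216}$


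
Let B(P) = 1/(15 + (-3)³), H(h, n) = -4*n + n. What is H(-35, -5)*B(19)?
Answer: -5/4 ≈ -1.2500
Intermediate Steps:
H(h, n) = -3*n
B(P) = -1/12 (B(P) = 1/(15 - 27) = 1/(-12) = -1/12)
H(-35, -5)*B(19) = -3*(-5)*(-1/12) = 15*(-1/12) = -5/4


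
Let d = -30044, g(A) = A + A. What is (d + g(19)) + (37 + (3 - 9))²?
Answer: -29045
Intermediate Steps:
g(A) = 2*A
(d + g(19)) + (37 + (3 - 9))² = (-30044 + 2*19) + (37 + (3 - 9))² = (-30044 + 38) + (37 - 6)² = -30006 + 31² = -30006 + 961 = -29045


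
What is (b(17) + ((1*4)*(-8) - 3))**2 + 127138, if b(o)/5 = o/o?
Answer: 128038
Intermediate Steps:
b(o) = 5 (b(o) = 5*(o/o) = 5*1 = 5)
(b(17) + ((1*4)*(-8) - 3))**2 + 127138 = (5 + ((1*4)*(-8) - 3))**2 + 127138 = (5 + (4*(-8) - 3))**2 + 127138 = (5 + (-32 - 3))**2 + 127138 = (5 - 35)**2 + 127138 = (-30)**2 + 127138 = 900 + 127138 = 128038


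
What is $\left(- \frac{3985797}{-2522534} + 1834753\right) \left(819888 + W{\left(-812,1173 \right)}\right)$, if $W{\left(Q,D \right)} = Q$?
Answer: $\frac{1895436389424416662}{1261267} \approx 1.5028 \cdot 10^{12}$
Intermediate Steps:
$\left(- \frac{3985797}{-2522534} + 1834753\right) \left(819888 + W{\left(-812,1173 \right)}\right) = \left(- \frac{3985797}{-2522534} + 1834753\right) \left(819888 - 812\right) = \left(\left(-3985797\right) \left(- \frac{1}{2522534}\right) + 1834753\right) 819076 = \left(\frac{3985797}{2522534} + 1834753\right) 819076 = \frac{4628230809899}{2522534} \cdot 819076 = \frac{1895436389424416662}{1261267}$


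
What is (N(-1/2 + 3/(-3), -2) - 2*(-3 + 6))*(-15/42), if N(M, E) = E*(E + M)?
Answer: -5/14 ≈ -0.35714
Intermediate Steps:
(N(-1/2 + 3/(-3), -2) - 2*(-3 + 6))*(-15/42) = (-2*(-2 + (-1/2 + 3/(-3))) - 2*(-3 + 6))*(-15/42) = (-2*(-2 + (-1*1/2 + 3*(-1/3))) - 2*3)*(-15*1/42) = (-2*(-2 + (-1/2 - 1)) - 6)*(-5/14) = (-2*(-2 - 3/2) - 6)*(-5/14) = (-2*(-7/2) - 6)*(-5/14) = (7 - 6)*(-5/14) = 1*(-5/14) = -5/14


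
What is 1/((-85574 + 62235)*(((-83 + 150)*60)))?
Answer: -1/93822780 ≈ -1.0658e-8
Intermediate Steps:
1/((-85574 + 62235)*(((-83 + 150)*60))) = 1/((-23339)*((67*60))) = -1/23339/4020 = -1/23339*1/4020 = -1/93822780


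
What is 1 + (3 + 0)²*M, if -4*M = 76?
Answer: -170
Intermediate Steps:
M = -19 (M = -¼*76 = -19)
1 + (3 + 0)²*M = 1 + (3 + 0)²*(-19) = 1 + 3²*(-19) = 1 + 9*(-19) = 1 - 171 = -170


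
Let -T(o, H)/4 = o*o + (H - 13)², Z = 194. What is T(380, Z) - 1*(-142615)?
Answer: -566029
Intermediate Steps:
T(o, H) = -4*o² - 4*(-13 + H)² (T(o, H) = -4*(o*o + (H - 13)²) = -4*(o² + (-13 + H)²) = -4*o² - 4*(-13 + H)²)
T(380, Z) - 1*(-142615) = (-4*380² - 4*(-13 + 194)²) - 1*(-142615) = (-4*144400 - 4*181²) + 142615 = (-577600 - 4*32761) + 142615 = (-577600 - 131044) + 142615 = -708644 + 142615 = -566029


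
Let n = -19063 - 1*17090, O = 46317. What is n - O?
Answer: -82470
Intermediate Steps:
n = -36153 (n = -19063 - 17090 = -36153)
n - O = -36153 - 1*46317 = -36153 - 46317 = -82470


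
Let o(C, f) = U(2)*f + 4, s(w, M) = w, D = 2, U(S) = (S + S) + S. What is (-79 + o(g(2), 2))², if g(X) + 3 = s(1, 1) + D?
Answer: 3969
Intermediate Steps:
U(S) = 3*S (U(S) = 2*S + S = 3*S)
g(X) = 0 (g(X) = -3 + (1 + 2) = -3 + 3 = 0)
o(C, f) = 4 + 6*f (o(C, f) = (3*2)*f + 4 = 6*f + 4 = 4 + 6*f)
(-79 + o(g(2), 2))² = (-79 + (4 + 6*2))² = (-79 + (4 + 12))² = (-79 + 16)² = (-63)² = 3969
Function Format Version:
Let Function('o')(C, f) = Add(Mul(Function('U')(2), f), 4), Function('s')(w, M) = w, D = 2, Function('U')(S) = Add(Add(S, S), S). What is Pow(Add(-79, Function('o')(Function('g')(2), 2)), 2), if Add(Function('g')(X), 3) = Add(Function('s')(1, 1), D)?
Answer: 3969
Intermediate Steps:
Function('U')(S) = Mul(3, S) (Function('U')(S) = Add(Mul(2, S), S) = Mul(3, S))
Function('g')(X) = 0 (Function('g')(X) = Add(-3, Add(1, 2)) = Add(-3, 3) = 0)
Function('o')(C, f) = Add(4, Mul(6, f)) (Function('o')(C, f) = Add(Mul(Mul(3, 2), f), 4) = Add(Mul(6, f), 4) = Add(4, Mul(6, f)))
Pow(Add(-79, Function('o')(Function('g')(2), 2)), 2) = Pow(Add(-79, Add(4, Mul(6, 2))), 2) = Pow(Add(-79, Add(4, 12)), 2) = Pow(Add(-79, 16), 2) = Pow(-63, 2) = 3969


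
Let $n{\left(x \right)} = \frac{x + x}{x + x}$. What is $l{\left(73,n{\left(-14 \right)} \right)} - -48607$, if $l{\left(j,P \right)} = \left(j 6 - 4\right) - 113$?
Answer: $48928$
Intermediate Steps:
$n{\left(x \right)} = 1$ ($n{\left(x \right)} = \frac{2 x}{2 x} = 2 x \frac{1}{2 x} = 1$)
$l{\left(j,P \right)} = -117 + 6 j$ ($l{\left(j,P \right)} = \left(6 j - 4\right) - 113 = \left(-4 + 6 j\right) - 113 = -117 + 6 j$)
$l{\left(73,n{\left(-14 \right)} \right)} - -48607 = \left(-117 + 6 \cdot 73\right) - -48607 = \left(-117 + 438\right) + 48607 = 321 + 48607 = 48928$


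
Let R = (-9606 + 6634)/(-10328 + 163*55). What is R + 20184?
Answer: 27513764/1363 ≈ 20186.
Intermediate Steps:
R = 2972/1363 (R = -2972/(-10328 + 8965) = -2972/(-1363) = -2972*(-1/1363) = 2972/1363 ≈ 2.1805)
R + 20184 = 2972/1363 + 20184 = 27513764/1363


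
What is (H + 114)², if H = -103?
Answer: 121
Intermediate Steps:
(H + 114)² = (-103 + 114)² = 11² = 121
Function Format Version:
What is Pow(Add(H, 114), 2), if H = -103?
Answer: 121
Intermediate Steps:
Pow(Add(H, 114), 2) = Pow(Add(-103, 114), 2) = Pow(11, 2) = 121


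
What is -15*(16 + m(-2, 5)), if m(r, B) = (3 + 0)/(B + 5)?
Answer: -489/2 ≈ -244.50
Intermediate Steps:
m(r, B) = 3/(5 + B)
-15*(16 + m(-2, 5)) = -15*(16 + 3/(5 + 5)) = -15*(16 + 3/10) = -15*163/10 = -489/2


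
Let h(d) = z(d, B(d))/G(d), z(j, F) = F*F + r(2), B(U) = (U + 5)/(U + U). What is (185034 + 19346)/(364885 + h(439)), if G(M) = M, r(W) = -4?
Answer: 3458294318644/6174183838743 ≈ 0.56012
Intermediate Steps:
B(U) = (5 + U)/(2*U) (B(U) = (5 + U)/((2*U)) = (5 + U)*(1/(2*U)) = (5 + U)/(2*U))
z(j, F) = -4 + F**2 (z(j, F) = F*F - 4 = F**2 - 4 = -4 + F**2)
h(d) = (-4 + (5 + d)**2/(4*d**2))/d (h(d) = (-4 + ((5 + d)/(2*d))**2)/d = (-4 + (5 + d)**2/(4*d**2))/d)
(185034 + 19346)/(364885 + h(439)) = (185034 + 19346)/(364885 + (-4/439 + (1/4)*(5 + 439)**2/439**3)) = 204380/(364885 + (-4*1/439 + (1/4)*(1/84604519)*444**2)) = 204380/(364885 + (-4/439 + (1/4)*(1/84604519)*197136)) = 204380/(364885 + (-4/439 + 49284/84604519)) = 204380/(364885 - 721600/84604519) = 204380/(30870919193715/84604519) = 204380*(84604519/30870919193715) = 3458294318644/6174183838743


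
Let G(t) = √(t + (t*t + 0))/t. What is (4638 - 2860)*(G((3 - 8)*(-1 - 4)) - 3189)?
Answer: -5670042 + 1778*√26/5 ≈ -5.6682e+6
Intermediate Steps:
G(t) = √(t + t²)/t (G(t) = √(t + (t² + 0))/t = √(t + t²)/t)
(4638 - 2860)*(G((3 - 8)*(-1 - 4)) - 3189) = (4638 - 2860)*(√(((3 - 8)*(-1 - 4))*(1 + (3 - 8)*(-1 - 4)))/(((3 - 8)*(-1 - 4))) - 3189) = 1778*(√((-5*(-5))*(1 - 5*(-5)))/((-5*(-5))) - 3189) = 1778*(√(25*(1 + 25))/25 - 3189) = 1778*(√(25*26)/25 - 3189) = 1778*(√650/25 - 3189) = 1778*((5*√26)/25 - 3189) = 1778*(√26/5 - 3189) = 1778*(-3189 + √26/5) = -5670042 + 1778*√26/5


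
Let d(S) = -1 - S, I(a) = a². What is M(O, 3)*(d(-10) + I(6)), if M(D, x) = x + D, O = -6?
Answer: -135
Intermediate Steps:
M(D, x) = D + x
M(O, 3)*(d(-10) + I(6)) = (-6 + 3)*((-1 - 1*(-10)) + 6²) = -3*((-1 + 10) + 36) = -3*(9 + 36) = -3*45 = -135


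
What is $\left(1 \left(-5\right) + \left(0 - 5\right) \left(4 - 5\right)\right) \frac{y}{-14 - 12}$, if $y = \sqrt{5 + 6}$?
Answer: $0$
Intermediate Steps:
$y = \sqrt{11} \approx 3.3166$
$\left(1 \left(-5\right) + \left(0 - 5\right) \left(4 - 5\right)\right) \frac{y}{-14 - 12} = \left(1 \left(-5\right) + \left(0 - 5\right) \left(4 - 5\right)\right) \frac{\sqrt{11}}{-14 - 12} = \left(-5 - -5\right) \frac{\sqrt{11}}{-26} = \left(-5 + 5\right) \left(- \frac{\sqrt{11}}{26}\right) = 0 \left(- \frac{\sqrt{11}}{26}\right) = 0$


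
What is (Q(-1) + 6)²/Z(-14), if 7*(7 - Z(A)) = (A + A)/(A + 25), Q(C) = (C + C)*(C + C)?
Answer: 1100/81 ≈ 13.580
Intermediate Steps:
Q(C) = 4*C² (Q(C) = (2*C)*(2*C) = 4*C²)
Z(A) = 7 - 2*A/(7*(25 + A)) (Z(A) = 7 - (A + A)/(7*(A + 25)) = 7 - 2*A/(7*(25 + A)))
(Q(-1) + 6)²/Z(-14) = (4*(-1)² + 6)²/(((1225 + 47*(-14))/(7*(25 - 14)))) = (4*1 + 6)²/(((⅐)*(1225 - 658)/11)) = (4 + 6)²/(((⅐)*(1/11)*567)) = 10²/(81/11) = 100*(11/81) = 1100/81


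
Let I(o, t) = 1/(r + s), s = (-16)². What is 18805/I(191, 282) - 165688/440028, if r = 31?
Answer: 593711587823/110007 ≈ 5.3970e+6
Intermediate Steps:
s = 256
I(o, t) = 1/287 (I(o, t) = 1/(31 + 256) = 1/287)
18805/I(191, 282) - 165688/440028 = 18805/(1/287) - 165688/440028 = 18805*287 - 165688*1/440028 = 5397035 - 41422/110007 = 593711587823/110007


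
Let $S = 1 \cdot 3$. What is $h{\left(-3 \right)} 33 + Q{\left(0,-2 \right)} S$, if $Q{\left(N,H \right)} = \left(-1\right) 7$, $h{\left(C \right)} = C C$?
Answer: $276$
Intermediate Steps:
$h{\left(C \right)} = C^{2}$
$Q{\left(N,H \right)} = -7$
$S = 3$
$h{\left(-3 \right)} 33 + Q{\left(0,-2 \right)} S = \left(-3\right)^{2} \cdot 33 - 21 = 9 \cdot 33 - 21 = 297 - 21 = 276$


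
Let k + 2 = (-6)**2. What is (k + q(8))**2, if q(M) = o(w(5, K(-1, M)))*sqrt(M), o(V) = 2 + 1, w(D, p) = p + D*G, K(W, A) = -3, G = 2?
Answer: 1228 + 408*sqrt(2) ≈ 1805.0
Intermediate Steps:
w(D, p) = p + 2*D (w(D, p) = p + D*2 = p + 2*D)
o(V) = 3
k = 34 (k = -2 + (-6)**2 = -2 + 36 = 34)
q(M) = 3*sqrt(M)
(k + q(8))**2 = (34 + 3*sqrt(8))**2 = (34 + 3*(2*sqrt(2)))**2 = (34 + 6*sqrt(2))**2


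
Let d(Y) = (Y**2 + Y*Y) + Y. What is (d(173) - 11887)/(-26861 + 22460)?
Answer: -16048/1467 ≈ -10.939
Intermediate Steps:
d(Y) = Y + 2*Y**2 (d(Y) = (Y**2 + Y**2) + Y = 2*Y**2 + Y = Y + 2*Y**2)
(d(173) - 11887)/(-26861 + 22460) = (173*(1 + 2*173) - 11887)/(-26861 + 22460) = (173*(1 + 346) - 11887)/(-4401) = (173*347 - 11887)*(-1/4401) = (60031 - 11887)*(-1/4401) = 48144*(-1/4401) = -16048/1467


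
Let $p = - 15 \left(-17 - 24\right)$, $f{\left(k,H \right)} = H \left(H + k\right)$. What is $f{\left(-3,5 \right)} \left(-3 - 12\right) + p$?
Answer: $465$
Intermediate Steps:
$p = 615$ ($p = \left(-15\right) \left(-41\right) = 615$)
$f{\left(-3,5 \right)} \left(-3 - 12\right) + p = 5 \left(5 - 3\right) \left(-3 - 12\right) + 615 = 5 \cdot 2 \left(-3 - 12\right) + 615 = 10 \left(-15\right) + 615 = -150 + 615 = 465$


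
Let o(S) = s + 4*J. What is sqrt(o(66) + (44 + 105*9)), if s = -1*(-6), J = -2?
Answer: sqrt(987) ≈ 31.417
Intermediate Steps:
s = 6
o(S) = -2 (o(S) = 6 + 4*(-2) = 6 - 8 = -2)
sqrt(o(66) + (44 + 105*9)) = sqrt(-2 + (44 + 105*9)) = sqrt(-2 + (44 + 945)) = sqrt(-2 + 989) = sqrt(987)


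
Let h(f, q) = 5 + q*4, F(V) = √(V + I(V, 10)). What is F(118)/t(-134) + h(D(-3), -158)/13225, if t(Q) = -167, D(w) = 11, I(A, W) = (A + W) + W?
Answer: -316309/2208575 ≈ -0.14322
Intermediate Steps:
I(A, W) = A + 2*W
F(V) = √(20 + 2*V) (F(V) = √(V + (V + 2*10)) = √(V + (V + 20)) = √(V + (20 + V)) = √(20 + 2*V))
h(f, q) = 5 + 4*q
F(118)/t(-134) + h(D(-3), -158)/13225 = √(20 + 2*118)/(-167) + (5 + 4*(-158))/13225 = √(20 + 236)*(-1/167) + (5 - 632)*(1/13225) = √256*(-1/167) - 627*1/13225 = 16*(-1/167) - 627/13225 = -16/167 - 627/13225 = -316309/2208575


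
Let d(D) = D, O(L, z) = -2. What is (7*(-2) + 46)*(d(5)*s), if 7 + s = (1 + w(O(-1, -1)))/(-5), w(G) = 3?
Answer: -1248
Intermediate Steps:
s = -39/5 (s = -7 + (1 + 3)/(-5) = -7 + 4*(-1/5) = -7 - 4/5 = -39/5 ≈ -7.8000)
(7*(-2) + 46)*(d(5)*s) = (7*(-2) + 46)*(5*(-39/5)) = (-14 + 46)*(-39) = 32*(-39) = -1248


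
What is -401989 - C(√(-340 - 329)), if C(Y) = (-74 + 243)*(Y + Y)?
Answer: -401989 - 338*I*√669 ≈ -4.0199e+5 - 8742.4*I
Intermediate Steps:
C(Y) = 338*Y (C(Y) = 169*(2*Y) = 338*Y)
-401989 - C(√(-340 - 329)) = -401989 - 338*√(-340 - 329) = -401989 - 338*√(-669) = -401989 - 338*I*√669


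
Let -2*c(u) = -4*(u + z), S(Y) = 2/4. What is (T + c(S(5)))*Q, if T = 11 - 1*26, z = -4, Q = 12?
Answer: -264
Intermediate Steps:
T = -15 (T = 11 - 26 = -15)
S(Y) = ½ (S(Y) = 2*(¼) = ½)
c(u) = -8 + 2*u (c(u) = -(-2)*(u - 4) = -(-2)*(-4 + u) = -(16 - 4*u)/2 = -8 + 2*u)
(T + c(S(5)))*Q = (-15 + (-8 + 2*(½)))*12 = (-15 + (-8 + 1))*12 = (-15 - 7)*12 = -22*12 = -264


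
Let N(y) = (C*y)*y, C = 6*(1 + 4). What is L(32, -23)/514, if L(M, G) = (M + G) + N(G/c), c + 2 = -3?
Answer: 3219/2570 ≈ 1.2525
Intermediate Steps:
c = -5 (c = -2 - 3 = -5)
C = 30 (C = 6*5 = 30)
N(y) = 30*y² (N(y) = (30*y)*y = 30*y²)
L(M, G) = G + M + 6*G²/5 (L(M, G) = (M + G) + 30*(G/(-5))² = (G + M) + 30*(G*(-⅕))² = (G + M) + 30*(-G/5)² = (G + M) + 30*(G²/25) = (G + M) + 6*G²/5 = G + M + 6*G²/5)
L(32, -23)/514 = (-23 + 32 + (6/5)*(-23)²)/514 = (-23 + 32 + (6/5)*529)*(1/514) = (-23 + 32 + 3174/5)*(1/514) = (3219/5)*(1/514) = 3219/2570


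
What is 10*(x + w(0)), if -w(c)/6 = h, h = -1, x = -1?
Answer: 50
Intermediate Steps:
w(c) = 6 (w(c) = -6*(-1) = 6)
10*(x + w(0)) = 10*(-1 + 6) = 10*5 = 50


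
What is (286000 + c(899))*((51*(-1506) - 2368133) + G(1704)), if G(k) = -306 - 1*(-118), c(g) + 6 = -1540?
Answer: -695526155658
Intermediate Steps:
c(g) = -1546 (c(g) = -6 - 1540 = -1546)
G(k) = -188 (G(k) = -306 + 118 = -188)
(286000 + c(899))*((51*(-1506) - 2368133) + G(1704)) = (286000 - 1546)*((51*(-1506) - 2368133) - 188) = 284454*((-76806 - 2368133) - 188) = 284454*(-2444939 - 188) = 284454*(-2445127) = -695526155658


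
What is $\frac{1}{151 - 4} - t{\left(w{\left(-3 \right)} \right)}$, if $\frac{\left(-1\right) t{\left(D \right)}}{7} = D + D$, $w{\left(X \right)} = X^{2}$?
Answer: $\frac{18523}{147} \approx 126.01$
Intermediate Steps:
$t{\left(D \right)} = - 14 D$ ($t{\left(D \right)} = - 7 \left(D + D\right) = - 7 \cdot 2 D = - 14 D$)
$\frac{1}{151 - 4} - t{\left(w{\left(-3 \right)} \right)} = \frac{1}{151 - 4} - - 14 \left(-3\right)^{2} = \frac{1}{147} - \left(-14\right) 9 = \frac{1}{147} - -126 = \frac{1}{147} + 126 = \frac{18523}{147}$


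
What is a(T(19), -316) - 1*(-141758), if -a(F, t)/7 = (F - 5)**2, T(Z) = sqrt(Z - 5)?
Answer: 141485 + 70*sqrt(14) ≈ 1.4175e+5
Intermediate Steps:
T(Z) = sqrt(-5 + Z)
a(F, t) = -7*(-5 + F)**2 (a(F, t) = -7*(F - 5)**2 = -7*(-5 + F)**2)
a(T(19), -316) - 1*(-141758) = -7*(-5 + sqrt(-5 + 19))**2 - 1*(-141758) = -7*(-5 + sqrt(14))**2 + 141758 = 141758 - 7*(-5 + sqrt(14))**2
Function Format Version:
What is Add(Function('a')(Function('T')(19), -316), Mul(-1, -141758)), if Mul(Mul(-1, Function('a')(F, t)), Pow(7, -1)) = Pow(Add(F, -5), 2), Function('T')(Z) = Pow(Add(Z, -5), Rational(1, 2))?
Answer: Add(141485, Mul(70, Pow(14, Rational(1, 2)))) ≈ 1.4175e+5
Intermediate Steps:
Function('T')(Z) = Pow(Add(-5, Z), Rational(1, 2))
Function('a')(F, t) = Mul(-7, Pow(Add(-5, F), 2)) (Function('a')(F, t) = Mul(-7, Pow(Add(F, -5), 2)) = Mul(-7, Pow(Add(-5, F), 2)))
Add(Function('a')(Function('T')(19), -316), Mul(-1, -141758)) = Add(Mul(-7, Pow(Add(-5, Pow(Add(-5, 19), Rational(1, 2))), 2)), Mul(-1, -141758)) = Add(Mul(-7, Pow(Add(-5, Pow(14, Rational(1, 2))), 2)), 141758) = Add(141758, Mul(-7, Pow(Add(-5, Pow(14, Rational(1, 2))), 2)))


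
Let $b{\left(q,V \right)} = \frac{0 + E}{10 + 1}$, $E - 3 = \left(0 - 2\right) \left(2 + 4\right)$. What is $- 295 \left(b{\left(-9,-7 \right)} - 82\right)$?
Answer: $\frac{268745}{11} \approx 24431.0$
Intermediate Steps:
$E = -9$ ($E = 3 + \left(0 - 2\right) \left(2 + 4\right) = 3 - 12 = -9$)
$b{\left(q,V \right)} = - \frac{9}{11}$ ($b{\left(q,V \right)} = \frac{0 - 9}{10 + 1} = - \frac{9}{11}$)
$- 295 \left(b{\left(-9,-7 \right)} - 82\right) = - 295 \left(- \frac{9}{11} - 82\right) = \left(-295\right) \left(- \frac{911}{11}\right) = \frac{268745}{11}$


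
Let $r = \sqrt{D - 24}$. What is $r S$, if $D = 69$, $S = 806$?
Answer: $2418 \sqrt{5} \approx 5406.8$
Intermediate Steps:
$r = 3 \sqrt{5}$ ($r = \sqrt{69 - 24} = \sqrt{45} = 3 \sqrt{5} \approx 6.7082$)
$r S = 3 \sqrt{5} \cdot 806 = 2418 \sqrt{5}$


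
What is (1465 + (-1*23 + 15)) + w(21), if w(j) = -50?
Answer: 1407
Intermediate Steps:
(1465 + (-1*23 + 15)) + w(21) = (1465 + (-1*23 + 15)) - 50 = (1465 + (-23 + 15)) - 50 = (1465 - 8) - 50 = 1457 - 50 = 1407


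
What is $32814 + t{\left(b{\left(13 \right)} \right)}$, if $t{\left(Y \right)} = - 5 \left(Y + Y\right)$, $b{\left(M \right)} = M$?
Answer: $32684$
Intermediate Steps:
$t{\left(Y \right)} = - 10 Y$ ($t{\left(Y \right)} = - 5 \cdot 2 Y = - 10 Y$)
$32814 + t{\left(b{\left(13 \right)} \right)} = 32814 - 130 = 32684$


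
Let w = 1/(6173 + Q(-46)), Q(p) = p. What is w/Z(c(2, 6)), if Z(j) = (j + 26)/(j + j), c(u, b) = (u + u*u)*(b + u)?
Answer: 48/226699 ≈ 0.00021173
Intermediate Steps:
c(u, b) = (b + u)*(u + u²) (c(u, b) = (u + u²)*(b + u) = (b + u)*(u + u²))
w = 1/6127 (w = 1/(6173 - 46) = 1/6127 ≈ 0.00016321)
Z(j) = (26 + j)/(2*j) (Z(j) = (26 + j)/((2*j)) = (26 + j)*(1/(2*j)) = (26 + j)/(2*j))
w/Z(c(2, 6)) = 1/(6127*(((26 + 2*(6 + 2 + 2² + 6*2))/(2*((2*(6 + 2 + 2² + 6*2))))))) = 1/(6127*(((26 + 2*(6 + 2 + 4 + 12))/(2*((2*(6 + 2 + 4 + 12))))))) = 1/(6127*(((26 + 2*24)/(2*((2*24)))))) = 1/(6127*(((½)*(26 + 48)/48))) = 1/(6127*(((½)*(1/48)*74))) = 1/(6127*(37/48)) = (1/6127)*(48/37) = 48/226699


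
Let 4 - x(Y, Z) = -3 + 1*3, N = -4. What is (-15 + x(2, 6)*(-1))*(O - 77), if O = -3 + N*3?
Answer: 1748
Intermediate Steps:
O = -15 (O = -3 - 4*3 = -3 - 12 = -15)
x(Y, Z) = 4 (x(Y, Z) = 4 - (-3 + 1*3) = 4 - (-3 + 3) = 4 - 1*0 = 4 + 0 = 4)
(-15 + x(2, 6)*(-1))*(O - 77) = (-15 + 4*(-1))*(-15 - 77) = (-15 - 4)*(-92) = -19*(-92) = 1748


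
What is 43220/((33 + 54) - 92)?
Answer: -8644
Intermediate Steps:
43220/((33 + 54) - 92) = 43220/(87 - 92) = 43220/(-5) = -⅕*43220 = -8644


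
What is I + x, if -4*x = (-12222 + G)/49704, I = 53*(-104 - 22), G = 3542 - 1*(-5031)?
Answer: -1327689599/198816 ≈ -6678.0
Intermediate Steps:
G = 8573 (G = 3542 + 5031 = 8573)
I = -6678 (I = 53*(-126) = -6678)
x = 3649/198816 (x = -(-12222 + 8573)/(4*49704) = -(-3649)/(4*49704) = -¼*(-3649/49704) = 3649/198816 ≈ 0.018354)
I + x = -6678 + 3649/198816 = -1327689599/198816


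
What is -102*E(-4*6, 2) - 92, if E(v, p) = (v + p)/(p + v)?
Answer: -194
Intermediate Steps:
E(v, p) = 1 (E(v, p) = (p + v)/(p + v) = 1)
-102*E(-4*6, 2) - 92 = -102*1 - 92 = -102 - 92 = -194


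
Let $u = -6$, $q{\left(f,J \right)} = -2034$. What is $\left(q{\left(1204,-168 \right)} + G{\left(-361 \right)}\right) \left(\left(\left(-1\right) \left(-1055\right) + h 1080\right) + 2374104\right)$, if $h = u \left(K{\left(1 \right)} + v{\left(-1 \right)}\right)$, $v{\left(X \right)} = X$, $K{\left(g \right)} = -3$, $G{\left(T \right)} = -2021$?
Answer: $-9736375345$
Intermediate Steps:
$h = 24$ ($h = - 6 \left(-3 - 1\right) = \left(-6\right) \left(-4\right) = 24$)
$\left(q{\left(1204,-168 \right)} + G{\left(-361 \right)}\right) \left(\left(\left(-1\right) \left(-1055\right) + h 1080\right) + 2374104\right) = \left(-2034 - 2021\right) \left(\left(\left(-1\right) \left(-1055\right) + 24 \cdot 1080\right) + 2374104\right) = - 4055 \left(\left(1055 + 25920\right) + 2374104\right) = - 4055 \left(26975 + 2374104\right) = \left(-4055\right) 2401079 = -9736375345$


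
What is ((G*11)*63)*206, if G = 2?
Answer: 285516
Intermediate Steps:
((G*11)*63)*206 = ((2*11)*63)*206 = (22*63)*206 = 1386*206 = 285516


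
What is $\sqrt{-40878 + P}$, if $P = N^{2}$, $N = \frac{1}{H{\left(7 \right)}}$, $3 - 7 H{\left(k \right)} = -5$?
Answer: $\frac{i \sqrt{2616143}}{8} \approx 202.18 i$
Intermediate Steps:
$H{\left(k \right)} = \frac{8}{7}$ ($H{\left(k \right)} = \frac{3}{7} - - \frac{5}{7} = \frac{3}{7} + \frac{5}{7} = \frac{8}{7}$)
$N = \frac{7}{8}$ ($N = \frac{1}{\frac{8}{7}} = \frac{7}{8} \approx 0.875$)
$P = \frac{49}{64}$ ($P = \left(\frac{7}{8}\right)^{2} = \frac{49}{64} \approx 0.76563$)
$\sqrt{-40878 + P} = \sqrt{-40878 + \frac{49}{64}} = \sqrt{- \frac{2616143}{64}} = \frac{i \sqrt{2616143}}{8}$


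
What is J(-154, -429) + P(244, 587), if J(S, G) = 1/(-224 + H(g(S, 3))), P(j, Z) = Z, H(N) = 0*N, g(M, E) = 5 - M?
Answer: 131487/224 ≈ 587.00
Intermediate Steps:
H(N) = 0
J(S, G) = -1/224 (J(S, G) = 1/(-224 + 0) = 1/(-224) = -1/224)
J(-154, -429) + P(244, 587) = -1/224 + 587 = 131487/224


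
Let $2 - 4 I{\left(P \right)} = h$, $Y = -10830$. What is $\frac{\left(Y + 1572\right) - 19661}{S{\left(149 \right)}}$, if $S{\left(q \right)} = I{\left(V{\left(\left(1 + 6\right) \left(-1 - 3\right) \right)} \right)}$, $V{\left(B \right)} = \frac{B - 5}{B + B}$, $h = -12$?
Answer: $- \frac{57838}{7} \approx -8262.6$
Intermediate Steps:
$V{\left(B \right)} = \frac{-5 + B}{2 B}$
$I{\left(P \right)} = \frac{7}{2}$ ($I{\left(P \right)} = \frac{1}{2} - -3 = \frac{1}{2} + 3 = \frac{7}{2}$)
$S{\left(q \right)} = \frac{7}{2}$
$\frac{\left(Y + 1572\right) - 19661}{S{\left(149 \right)}} = \frac{\left(-10830 + 1572\right) - 19661}{\frac{7}{2}} = \left(-9258 - 19661\right) \frac{2}{7} = \left(-28919\right) \frac{2}{7} = - \frac{57838}{7}$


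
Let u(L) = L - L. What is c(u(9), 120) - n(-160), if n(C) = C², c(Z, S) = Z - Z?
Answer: -25600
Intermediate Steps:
u(L) = 0
c(Z, S) = 0
c(u(9), 120) - n(-160) = 0 - 1*(-160)² = 0 - 1*25600 = 0 - 25600 = -25600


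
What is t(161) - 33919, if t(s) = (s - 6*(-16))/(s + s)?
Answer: -10921661/322 ≈ -33918.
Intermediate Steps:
t(s) = (96 + s)/(2*s) (t(s) = (s + 96)/((2*s)) = (96 + s)*(1/(2*s)) = (96 + s)/(2*s))
t(161) - 33919 = (½)*(96 + 161)/161 - 33919 = (½)*(1/161)*257 - 33919 = 257/322 - 33919 = -10921661/322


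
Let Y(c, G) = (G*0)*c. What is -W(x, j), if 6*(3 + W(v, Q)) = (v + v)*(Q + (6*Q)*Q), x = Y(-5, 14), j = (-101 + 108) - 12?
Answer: 3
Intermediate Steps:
Y(c, G) = 0 (Y(c, G) = 0*c = 0)
j = -5 (j = 7 - 12 = -5)
x = 0
W(v, Q) = -3 + v*(Q + 6*Q²)/3 (W(v, Q) = -3 + ((v + v)*(Q + (6*Q)*Q))/6 = -3 + ((2*v)*(Q + 6*Q²))/6 = -3 + (2*v*(Q + 6*Q²))/6 = -3 + v*(Q + 6*Q²)/3)
-W(x, j) = -(-3 + 2*0*(-5)² + (⅓)*(-5)*0) = -(-3 + 2*0*25 + 0) = -(-3 + 0 + 0) = -1*(-3) = 3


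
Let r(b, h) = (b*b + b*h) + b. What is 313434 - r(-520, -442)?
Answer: -186286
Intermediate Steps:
r(b, h) = b + b² + b*h (r(b, h) = (b² + b*h) + b = b + b² + b*h)
313434 - r(-520, -442) = 313434 - (-520)*(1 - 520 - 442) = 313434 - (-520)*(-961) = 313434 - 1*499720 = 313434 - 499720 = -186286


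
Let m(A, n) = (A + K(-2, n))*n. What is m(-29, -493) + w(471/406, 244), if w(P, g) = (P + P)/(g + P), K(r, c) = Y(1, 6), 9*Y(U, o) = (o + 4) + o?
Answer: 12022343453/895815 ≈ 13421.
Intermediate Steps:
Y(U, o) = 4/9 + 2*o/9 (Y(U, o) = ((o + 4) + o)/9 = ((4 + o) + o)/9 = (4 + 2*o)/9 = 4/9 + 2*o/9)
K(r, c) = 16/9 (K(r, c) = 4/9 + (2/9)*6 = 4/9 + 4/3 = 16/9)
w(P, g) = 2*P/(P + g) (w(P, g) = (2*P)/(P + g) = 2*P/(P + g))
m(A, n) = n*(16/9 + A) (m(A, n) = (A + 16/9)*n = (16/9 + A)*n = n*(16/9 + A))
m(-29, -493) + w(471/406, 244) = (⅑)*(-493)*(16 + 9*(-29)) + 2*(471/406)/(471/406 + 244) = (⅑)*(-493)*(16 - 261) + 2*(471*(1/406))/(471*(1/406) + 244) = (⅑)*(-493)*(-245) + 2*(471/406)/(471/406 + 244) = 120785/9 + 2*(471/406)/(99535/406) = 120785/9 + 2*(471/406)*(406/99535) = 120785/9 + 942/99535 = 12022343453/895815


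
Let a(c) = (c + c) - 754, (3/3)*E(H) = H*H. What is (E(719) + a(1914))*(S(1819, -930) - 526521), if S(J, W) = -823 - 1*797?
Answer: -274651804935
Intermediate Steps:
S(J, W) = -1620 (S(J, W) = -823 - 797 = -1620)
E(H) = H**2 (E(H) = H*H = H**2)
a(c) = -754 + 2*c (a(c) = 2*c - 754 = -754 + 2*c)
(E(719) + a(1914))*(S(1819, -930) - 526521) = (719**2 + (-754 + 2*1914))*(-1620 - 526521) = (516961 + (-754 + 3828))*(-528141) = (516961 + 3074)*(-528141) = 520035*(-528141) = -274651804935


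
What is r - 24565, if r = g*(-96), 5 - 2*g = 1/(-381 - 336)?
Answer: -5928411/239 ≈ -24805.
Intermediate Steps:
g = 1793/717 (g = 5/2 - 1/(2*(-381 - 336)) = 5/2 - 1/2/(-717) = 5/2 - 1/2*(-1/717) = 5/2 + 1/1434 = 1793/717 ≈ 2.5007)
r = -57376/239 (r = (1793/717)*(-96) = -57376/239 ≈ -240.07)
r - 24565 = -57376/239 - 24565 = -5928411/239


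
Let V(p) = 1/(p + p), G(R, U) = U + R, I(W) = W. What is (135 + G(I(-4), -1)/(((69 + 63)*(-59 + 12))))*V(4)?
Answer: 837545/49632 ≈ 16.875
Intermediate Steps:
G(R, U) = R + U
V(p) = 1/(2*p)
(135 + G(I(-4), -1)/(((69 + 63)*(-59 + 12))))*V(4) = (135 + (-4 - 1)/(((69 + 63)*(-59 + 12))))*((½)/4) = (135 - 5/(132*(-47)))*((½)*(¼)) = (135 - 5/(-6204))*(⅛) = (135 - 5*(-1/6204))*(⅛) = (135 + 5/6204)*(⅛) = (837545/6204)*(⅛) = 837545/49632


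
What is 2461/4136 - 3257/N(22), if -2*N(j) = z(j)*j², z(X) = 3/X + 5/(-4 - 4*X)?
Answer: 56537335/343288 ≈ 164.69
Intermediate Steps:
N(j) = -j*(12 + 7*j)/(8*(1 + j)) (N(j) = -(12 + 7*j)/(4*j*(1 + j))*j²/2 = -j*(12 + 7*j)/(8*(1 + j)))
2461/4136 - 3257/N(22) = 2461/4136 - 3257*(-(8 + 8*22)/(22*(12 + 7*22))) = 2461*(1/4136) - 3257*(-(8 + 176)/(22*(12 + 154))) = 2461/4136 - 3257/((-1*22*166/184)) = 2461/4136 - 3257/((-1*22*1/184*166)) = 2461/4136 - 3257/(-913/46) = 2461/4136 - 3257*(-46/913) = 2461/4136 + 149822/913 = 56537335/343288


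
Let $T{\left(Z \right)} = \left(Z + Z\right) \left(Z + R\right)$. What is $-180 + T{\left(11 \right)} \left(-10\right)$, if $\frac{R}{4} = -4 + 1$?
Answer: $40$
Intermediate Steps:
$R = -12$ ($R = 4 \left(-4 + 1\right) = 4 \left(-3\right) = -12$)
$T{\left(Z \right)} = 2 Z \left(-12 + Z\right)$ ($T{\left(Z \right)} = \left(Z + Z\right) \left(Z - 12\right) = 2 Z \left(-12 + Z\right)$)
$-180 + T{\left(11 \right)} \left(-10\right) = -180 + 2 \cdot 11 \left(-12 + 11\right) \left(-10\right) = -180 + 2 \cdot 11 \left(-1\right) \left(-10\right) = -180 - -220 = -180 + 220 = 40$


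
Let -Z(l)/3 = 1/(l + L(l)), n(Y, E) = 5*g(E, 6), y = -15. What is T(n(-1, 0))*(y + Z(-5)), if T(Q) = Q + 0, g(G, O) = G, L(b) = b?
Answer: 0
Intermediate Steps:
n(Y, E) = 5*E
T(Q) = Q
Z(l) = -3/(2*l) (Z(l) = -3/(l + l) = -3*1/(2*l) = -3/(2*l))
T(n(-1, 0))*(y + Z(-5)) = (5*0)*(-15 - 3/2/(-5)) = 0*(-15 - 3/2*(-⅕)) = 0*(-15 + 3/10) = 0*(-147/10) = 0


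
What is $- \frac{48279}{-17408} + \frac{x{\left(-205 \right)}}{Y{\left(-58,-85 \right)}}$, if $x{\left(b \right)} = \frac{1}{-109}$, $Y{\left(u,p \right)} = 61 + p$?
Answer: $\frac{15789409}{5692416} \approx 2.7738$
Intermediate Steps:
$x{\left(b \right)} = - \frac{1}{109}$
$- \frac{48279}{-17408} + \frac{x{\left(-205 \right)}}{Y{\left(-58,-85 \right)}} = - \frac{48279}{-17408} - \frac{1}{109 \left(61 - 85\right)} = \left(-48279\right) \left(- \frac{1}{17408}\right) - \frac{1}{109 \left(-24\right)} = \frac{48279}{17408} - - \frac{1}{2616} = \frac{48279}{17408} + \frac{1}{2616} = \frac{15789409}{5692416}$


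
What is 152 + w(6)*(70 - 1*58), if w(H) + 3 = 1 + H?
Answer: 200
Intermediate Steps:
w(H) = -2 + H (w(H) = -3 + (1 + H) = -2 + H)
152 + w(6)*(70 - 1*58) = 152 + (-2 + 6)*(70 - 1*58) = 152 + 4*(70 - 58) = 152 + 4*12 = 152 + 48 = 200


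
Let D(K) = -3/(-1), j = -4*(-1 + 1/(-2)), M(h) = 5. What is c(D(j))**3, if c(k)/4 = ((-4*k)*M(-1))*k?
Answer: -373248000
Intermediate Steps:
j = 6 (j = -4*(-1 - 1/2) = -4*(-3/2) = 6)
D(K) = 3 (D(K) = -3*(-1) = 3)
c(k) = -80*k**2 (c(k) = 4*((-4*k*5)*k) = 4*((-20*k)*k) = 4*(-20*k**2) = -80*k**2)
c(D(j))**3 = (-80*3**2)**3 = (-80*9)**3 = (-720)**3 = -373248000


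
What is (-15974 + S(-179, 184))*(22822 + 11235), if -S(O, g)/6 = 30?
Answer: -550156778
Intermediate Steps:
S(O, g) = -180 (S(O, g) = -6*30 = -180)
(-15974 + S(-179, 184))*(22822 + 11235) = (-15974 - 180)*(22822 + 11235) = -16154*34057 = -550156778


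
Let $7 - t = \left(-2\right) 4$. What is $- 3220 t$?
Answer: $-48300$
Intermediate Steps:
$t = 15$ ($t = 7 - \left(-2\right) 4 = 7 - -8 = 7 + 8 = 15$)
$- 3220 t = \left(-3220\right) 15 = -48300$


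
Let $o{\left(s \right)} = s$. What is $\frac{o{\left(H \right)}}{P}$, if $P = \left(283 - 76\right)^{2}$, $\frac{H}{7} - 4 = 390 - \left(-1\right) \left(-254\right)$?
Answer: $\frac{980}{42849} \approx 0.022871$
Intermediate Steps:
$H = 980$ ($H = 28 + 7 \left(390 - \left(-1\right) \left(-254\right)\right) = 28 + 7 \left(390 - 254\right) = 28 + 7 \cdot 136 = 28 + 952 = 980$)
$P = 42849$ ($P = 207^{2} = 42849$)
$\frac{o{\left(H \right)}}{P} = \frac{980}{42849}$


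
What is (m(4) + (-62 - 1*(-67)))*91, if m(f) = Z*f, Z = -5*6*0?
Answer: 455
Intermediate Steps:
Z = 0 (Z = -30*0 = 0)
m(f) = 0 (m(f) = 0*f = 0)
(m(4) + (-62 - 1*(-67)))*91 = (0 + (-62 - 1*(-67)))*91 = (0 + (-62 + 67))*91 = (0 + 5)*91 = 5*91 = 455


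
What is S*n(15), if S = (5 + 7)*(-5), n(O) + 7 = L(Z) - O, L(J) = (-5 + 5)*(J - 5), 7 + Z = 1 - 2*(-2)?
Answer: 1320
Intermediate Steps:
Z = -2 (Z = -7 + (1 - 2*(-2)) = -7 + (1 + 4) = -7 + 5 = -2)
L(J) = 0 (L(J) = 0*(-5 + J) = 0)
n(O) = -7 - O (n(O) = -7 + (0 - O) = -7 - O)
S = -60 (S = 12*(-5) = -60)
S*n(15) = -60*(-7 - 1*15) = -60*(-7 - 15) = -60*(-22) = 1320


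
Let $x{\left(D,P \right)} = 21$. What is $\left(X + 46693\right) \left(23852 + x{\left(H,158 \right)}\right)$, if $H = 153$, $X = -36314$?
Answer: $247777867$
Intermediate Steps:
$\left(X + 46693\right) \left(23852 + x{\left(H,158 \right)}\right) = \left(-36314 + 46693\right) \left(23852 + 21\right) = 10379 \cdot 23873 = 247777867$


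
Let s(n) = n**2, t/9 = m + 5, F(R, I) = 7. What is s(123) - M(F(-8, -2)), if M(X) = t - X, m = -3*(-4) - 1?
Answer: 14992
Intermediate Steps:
m = 11 (m = 12 - 1 = 11)
t = 144 (t = 9*(11 + 5) = 9*16 = 144)
M(X) = 144 - X
s(123) - M(F(-8, -2)) = 123**2 - (144 - 1*7) = 15129 - (144 - 7) = 15129 - 1*137 = 15129 - 137 = 14992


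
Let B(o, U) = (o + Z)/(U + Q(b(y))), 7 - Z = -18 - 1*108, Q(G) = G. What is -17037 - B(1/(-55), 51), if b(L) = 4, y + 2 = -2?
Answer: -51544239/3025 ≈ -17039.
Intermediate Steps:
y = -4 (y = -2 - 2 = -4)
Z = 133 (Z = 7 - (-18 - 1*108) = 7 - (-18 - 108) = 7 - 1*(-126) = 7 + 126 = 133)
B(o, U) = (133 + o)/(4 + U) (B(o, U) = (o + 133)/(U + 4) = (133 + o)/(4 + U))
-17037 - B(1/(-55), 51) = -17037 - (133 + 1/(-55))/(4 + 51) = -17037 - (133 - 1/55)/55 = -17037 - 7314/(55*55) = -17037 - 1*7314/3025 = -17037 - 7314/3025 = -51544239/3025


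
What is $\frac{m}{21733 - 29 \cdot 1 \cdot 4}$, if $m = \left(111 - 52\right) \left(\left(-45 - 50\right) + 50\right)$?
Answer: $- \frac{2655}{21617} \approx -0.12282$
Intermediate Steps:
$m = -2655$ ($m = 59 \left(-95 + 50\right) = 59 \left(-45\right) = -2655$)
$\frac{m}{21733 - 29 \cdot 1 \cdot 4} = - \frac{2655}{21733 - 29 \cdot 1 \cdot 4} = - \frac{2655}{21733 - 29 \cdot 4} = - \frac{2655}{21733 - 116} = - \frac{2655}{21617}$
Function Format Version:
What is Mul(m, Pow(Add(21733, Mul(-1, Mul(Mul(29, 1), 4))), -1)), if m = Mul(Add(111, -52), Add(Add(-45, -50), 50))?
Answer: Rational(-2655, 21617) ≈ -0.12282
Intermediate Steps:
m = -2655 (m = Mul(59, Add(-95, 50)) = Mul(59, -45) = -2655)
Mul(m, Pow(Add(21733, Mul(-1, Mul(Mul(29, 1), 4))), -1)) = Mul(-2655, Pow(Add(21733, Mul(-1, Mul(Mul(29, 1), 4))), -1)) = Mul(-2655, Pow(Add(21733, Mul(-1, Mul(29, 4))), -1)) = Mul(-2655, Pow(Add(21733, Mul(-1, 116)), -1)) = Mul(-2655, Pow(Add(21733, -116), -1)) = Mul(-2655, Pow(21617, -1)) = Mul(-2655, Rational(1, 21617)) = Rational(-2655, 21617)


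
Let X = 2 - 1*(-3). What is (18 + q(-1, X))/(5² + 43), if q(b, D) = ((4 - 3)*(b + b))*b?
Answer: 5/17 ≈ 0.29412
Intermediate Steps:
X = 5 (X = 2 + 3 = 5)
q(b, D) = 2*b² (q(b, D) = (1*(2*b))*b = (2*b)*b = 2*b²)
(18 + q(-1, X))/(5² + 43) = (18 + 2*(-1)²)/(5² + 43) = (18 + 2*1)/(25 + 43) = (18 + 2)/68 = 20*(1/68) = 5/17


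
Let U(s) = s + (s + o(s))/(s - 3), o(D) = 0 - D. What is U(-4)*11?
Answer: -44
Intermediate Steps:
o(D) = -D
U(s) = s (U(s) = s + (s - s)/(s - 3) = s + 0/(-3 + s) = s + 0 = s)
U(-4)*11 = -4*11 = -44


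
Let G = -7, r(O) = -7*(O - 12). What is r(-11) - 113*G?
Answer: 952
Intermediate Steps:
r(O) = 84 - 7*O (r(O) = -7*(-12 + O) = 84 - 7*O)
r(-11) - 113*G = (84 - 7*(-11)) - 113*(-7) = (84 + 77) + 791 = 161 + 791 = 952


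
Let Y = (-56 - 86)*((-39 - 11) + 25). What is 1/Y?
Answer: 1/3550 ≈ 0.00028169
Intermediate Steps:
Y = 3550 (Y = -142*(-50 + 25) = -142*(-25) = 3550)
1/Y = 1/3550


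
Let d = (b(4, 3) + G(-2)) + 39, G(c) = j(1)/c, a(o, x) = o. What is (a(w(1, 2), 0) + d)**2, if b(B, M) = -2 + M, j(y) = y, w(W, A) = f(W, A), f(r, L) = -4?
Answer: 5041/4 ≈ 1260.3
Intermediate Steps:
w(W, A) = -4
G(c) = 1/c
d = 79/2 (d = ((-2 + 3) + 1/(-2)) + 39 = (1 - 1/2) + 39 = 1/2 + 39 = 79/2 ≈ 39.500)
(a(w(1, 2), 0) + d)**2 = (-4 + 79/2)**2 = (71/2)**2 = 5041/4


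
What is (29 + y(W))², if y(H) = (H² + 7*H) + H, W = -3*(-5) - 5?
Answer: 43681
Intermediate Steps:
W = 10 (W = 15 - 5 = 10)
y(H) = H² + 8*H
(29 + y(W))² = (29 + 10*(8 + 10))² = (29 + 10*18)² = (29 + 180)² = 209² = 43681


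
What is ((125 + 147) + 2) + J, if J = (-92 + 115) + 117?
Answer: 414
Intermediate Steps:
J = 140 (J = 23 + 117 = 140)
((125 + 147) + 2) + J = ((125 + 147) + 2) + 140 = (272 + 2) + 140 = 274 + 140 = 414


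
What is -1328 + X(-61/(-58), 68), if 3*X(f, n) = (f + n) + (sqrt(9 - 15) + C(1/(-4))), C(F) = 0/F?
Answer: -75689/58 + I*sqrt(6)/3 ≈ -1305.0 + 0.8165*I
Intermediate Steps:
C(F) = 0
X(f, n) = f/3 + n/3 + I*sqrt(6)/3 (X(f, n) = ((f + n) + (sqrt(9 - 15) + 0))/3 = ((f + n) + (sqrt(-6) + 0))/3 = ((f + n) + (I*sqrt(6) + 0))/3 = ((f + n) + I*sqrt(6))/3 = (f + n + I*sqrt(6))/3 = f/3 + n/3 + I*sqrt(6)/3)
-1328 + X(-61/(-58), 68) = -1328 + ((-61/(-58))/3 + (1/3)*68 + I*sqrt(6)/3) = -1328 + ((-61*(-1/58))/3 + 68/3 + I*sqrt(6)/3) = -1328 + ((1/3)*(61/58) + 68/3 + I*sqrt(6)/3) = -1328 + (61/174 + 68/3 + I*sqrt(6)/3) = -1328 + (1335/58 + I*sqrt(6)/3) = -75689/58 + I*sqrt(6)/3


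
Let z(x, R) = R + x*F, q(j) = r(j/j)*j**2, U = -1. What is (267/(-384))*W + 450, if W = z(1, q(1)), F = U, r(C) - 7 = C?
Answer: 56977/128 ≈ 445.13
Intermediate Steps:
r(C) = 7 + C
F = -1
q(j) = 8*j**2 (q(j) = (7 + j/j)*j**2 = (7 + 1)*j**2 = 8*j**2)
z(x, R) = R - x (z(x, R) = R + x*(-1) = R - x)
W = 7 (W = 8*1**2 - 1*1 = 8*1 - 1 = 8 - 1 = 7)
(267/(-384))*W + 450 = (267/(-384))*7 + 450 = (267*(-1/384))*7 + 450 = -89/128*7 + 450 = -623/128 + 450 = 56977/128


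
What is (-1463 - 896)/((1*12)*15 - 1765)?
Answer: 2359/1585 ≈ 1.4883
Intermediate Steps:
(-1463 - 896)/((1*12)*15 - 1765) = -2359/(12*15 - 1765) = -2359/(180 - 1765) = -2359/(-1585) = -2359*(-1/1585) = 2359/1585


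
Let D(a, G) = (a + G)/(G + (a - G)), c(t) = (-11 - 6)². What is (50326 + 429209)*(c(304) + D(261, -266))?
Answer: 12056149280/87 ≈ 1.3858e+8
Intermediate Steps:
c(t) = 289 (c(t) = (-17)² = 289)
D(a, G) = (G + a)/a
(50326 + 429209)*(c(304) + D(261, -266)) = (50326 + 429209)*(289 + (-266 + 261)/261) = 479535*(289 + (1/261)*(-5)) = 479535*(289 - 5/261) = 479535*(75424/261) = 12056149280/87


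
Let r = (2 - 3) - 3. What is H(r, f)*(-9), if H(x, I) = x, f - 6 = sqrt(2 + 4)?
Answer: 36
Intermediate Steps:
r = -4 (r = -1 - 3 = -4)
f = 6 + sqrt(6) (f = 6 + sqrt(2 + 4) = 6 + sqrt(6) ≈ 8.4495)
H(r, f)*(-9) = -4*(-9) = 36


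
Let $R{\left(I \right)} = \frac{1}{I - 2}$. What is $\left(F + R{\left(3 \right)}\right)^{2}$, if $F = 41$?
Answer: $1764$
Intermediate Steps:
$R{\left(I \right)} = \frac{1}{-2 + I}$
$\left(F + R{\left(3 \right)}\right)^{2} = \left(41 + \frac{1}{-2 + 3}\right)^{2} = \left(41 + 1^{-1}\right)^{2} = \left(41 + 1\right)^{2} = 42^{2} = 1764$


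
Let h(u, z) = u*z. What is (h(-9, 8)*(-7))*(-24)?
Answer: -12096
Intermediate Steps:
(h(-9, 8)*(-7))*(-24) = (-9*8*(-7))*(-24) = -72*(-7)*(-24) = 504*(-24) = -12096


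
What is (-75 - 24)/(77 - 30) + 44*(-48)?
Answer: -99363/47 ≈ -2114.1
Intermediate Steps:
(-75 - 24)/(77 - 30) + 44*(-48) = -99/47 - 2112 = -99363/47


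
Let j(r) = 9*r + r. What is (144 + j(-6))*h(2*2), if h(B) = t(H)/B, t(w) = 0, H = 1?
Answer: 0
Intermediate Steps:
h(B) = 0 (h(B) = 0/B = 0)
j(r) = 10*r
(144 + j(-6))*h(2*2) = (144 + 10*(-6))*0 = (144 - 60)*0 = 84*0 = 0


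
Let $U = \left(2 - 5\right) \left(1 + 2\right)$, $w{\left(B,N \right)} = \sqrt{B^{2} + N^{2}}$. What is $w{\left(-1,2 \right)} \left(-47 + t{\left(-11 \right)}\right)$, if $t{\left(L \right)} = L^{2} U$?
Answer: $- 1136 \sqrt{5} \approx -2540.2$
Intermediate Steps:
$U = -9$ ($U = \left(-3\right) 3 = -9$)
$t{\left(L \right)} = - 9 L^{2}$ ($t{\left(L \right)} = L^{2} \left(-9\right) = - 9 L^{2}$)
$w{\left(-1,2 \right)} \left(-47 + t{\left(-11 \right)}\right) = \sqrt{\left(-1\right)^{2} + 2^{2}} \left(-47 - 9 \left(-11\right)^{2}\right) = \sqrt{1 + 4} \left(-47 - 1089\right) = \sqrt{5} \left(-47 - 1089\right) = \sqrt{5} \left(-1136\right) = - 1136 \sqrt{5}$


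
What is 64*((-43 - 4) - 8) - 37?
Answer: -3557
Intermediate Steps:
64*((-43 - 4) - 8) - 37 = 64*(-47 - 8) - 37 = 64*(-55) - 37 = -3520 - 37 = -3557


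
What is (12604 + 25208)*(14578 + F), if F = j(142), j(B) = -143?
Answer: 545816220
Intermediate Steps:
F = -143
(12604 + 25208)*(14578 + F) = (12604 + 25208)*(14578 - 143) = 37812*14435 = 545816220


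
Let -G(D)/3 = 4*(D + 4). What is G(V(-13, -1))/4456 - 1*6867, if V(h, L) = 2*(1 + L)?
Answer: -3824925/557 ≈ -6867.0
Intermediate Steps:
V(h, L) = 2 + 2*L
G(D) = -48 - 12*D (G(D) = -12*(D + 4) = -12*(4 + D) = -3*(16 + 4*D) = -48 - 12*D)
G(V(-13, -1))/4456 - 1*6867 = (-48 - 12*(2 + 2*(-1)))/4456 - 1*6867 = (-48 - 12*(2 - 2))*(1/4456) - 6867 = (-48 - 12*0)*(1/4456) - 6867 = (-48 + 0)*(1/4456) - 6867 = -48*1/4456 - 6867 = -6/557 - 6867 = -3824925/557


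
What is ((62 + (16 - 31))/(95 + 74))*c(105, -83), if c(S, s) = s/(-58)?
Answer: 3901/9802 ≈ 0.39798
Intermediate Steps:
c(S, s) = -s/58 (c(S, s) = s*(-1/58) = -s/58)
((62 + (16 - 31))/(95 + 74))*c(105, -83) = ((62 + (16 - 31))/(95 + 74))*(-1/58*(-83)) = ((62 - 15)/169)*(83/58) = (47*(1/169))*(83/58) = (47/169)*(83/58) = 3901/9802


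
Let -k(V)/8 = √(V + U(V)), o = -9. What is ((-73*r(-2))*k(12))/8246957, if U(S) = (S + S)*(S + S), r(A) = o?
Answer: -73584*√3/8246957 ≈ -0.015454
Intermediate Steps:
r(A) = -9
U(S) = 4*S² (U(S) = (2*S)*(2*S) = 4*S²)
k(V) = -8*√(V + 4*V²)
((-73*r(-2))*k(12))/8246957 = ((-73*(-9))*(-8*2*√3*√(1 + 4*12)))/8246957 = (657*(-8*2*√3*√(1 + 48)))*(1/8246957) = (657*(-8*14*√3))*(1/8246957) = (657*(-112*√3))*(1/8246957) = -73584*√3*(1/8246957) = -73584*√3/8246957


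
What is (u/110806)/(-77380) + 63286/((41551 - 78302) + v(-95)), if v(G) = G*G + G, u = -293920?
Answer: -13565415915494/5963548392947 ≈ -2.2747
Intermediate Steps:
v(G) = G + G**2 (v(G) = G**2 + G = G + G**2)
(u/110806)/(-77380) + 63286/((41551 - 78302) + v(-95)) = -293920/110806/(-77380) + 63286/((41551 - 78302) - 95*(1 - 95)) = -293920*1/110806*(-1/77380) + 63286/(-36751 - 95*(-94)) = -146960/55403*(-1/77380) + 63286/(-36751 + 8930) = 7348/214354207 + 63286/(-27821) = 7348/214354207 + 63286*(-1/27821) = 7348/214354207 - 63286/27821 = -13565415915494/5963548392947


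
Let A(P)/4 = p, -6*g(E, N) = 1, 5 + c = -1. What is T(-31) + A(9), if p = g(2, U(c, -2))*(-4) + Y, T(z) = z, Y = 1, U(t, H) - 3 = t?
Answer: -73/3 ≈ -24.333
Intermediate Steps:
c = -6 (c = -5 - 1 = -6)
U(t, H) = 3 + t
g(E, N) = -⅙ (g(E, N) = -⅙*1 = -⅙)
p = 5/3 (p = -⅙*(-4) + 1 = ⅔ + 1 = 5/3 ≈ 1.6667)
A(P) = 20/3 (A(P) = 4*(5/3) = 20/3)
T(-31) + A(9) = -31 + 20/3 = -73/3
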